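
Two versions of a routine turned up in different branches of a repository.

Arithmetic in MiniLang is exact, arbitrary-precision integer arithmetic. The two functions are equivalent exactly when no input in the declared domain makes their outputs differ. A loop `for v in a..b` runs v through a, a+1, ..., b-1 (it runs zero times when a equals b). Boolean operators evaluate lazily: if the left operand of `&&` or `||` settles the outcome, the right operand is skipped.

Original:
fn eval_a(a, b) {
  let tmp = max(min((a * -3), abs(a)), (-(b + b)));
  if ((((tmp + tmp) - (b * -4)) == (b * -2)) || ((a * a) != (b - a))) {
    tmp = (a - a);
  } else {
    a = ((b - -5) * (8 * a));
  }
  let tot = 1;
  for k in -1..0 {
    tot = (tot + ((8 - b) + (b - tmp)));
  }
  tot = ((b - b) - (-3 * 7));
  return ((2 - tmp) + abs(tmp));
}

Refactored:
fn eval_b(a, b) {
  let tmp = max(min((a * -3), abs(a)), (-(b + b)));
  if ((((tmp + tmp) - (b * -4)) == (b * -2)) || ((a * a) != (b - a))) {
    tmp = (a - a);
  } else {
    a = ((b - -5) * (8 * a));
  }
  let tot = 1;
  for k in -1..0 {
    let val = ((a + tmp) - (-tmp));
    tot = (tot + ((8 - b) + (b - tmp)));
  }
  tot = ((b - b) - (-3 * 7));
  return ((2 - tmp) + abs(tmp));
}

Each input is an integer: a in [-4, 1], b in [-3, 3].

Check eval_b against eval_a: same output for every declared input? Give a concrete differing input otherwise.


Differences: arithmetic usage differs, and local variable names differ, and statement counts differ — yet all 42 inputs agree.
verdict: equivalent


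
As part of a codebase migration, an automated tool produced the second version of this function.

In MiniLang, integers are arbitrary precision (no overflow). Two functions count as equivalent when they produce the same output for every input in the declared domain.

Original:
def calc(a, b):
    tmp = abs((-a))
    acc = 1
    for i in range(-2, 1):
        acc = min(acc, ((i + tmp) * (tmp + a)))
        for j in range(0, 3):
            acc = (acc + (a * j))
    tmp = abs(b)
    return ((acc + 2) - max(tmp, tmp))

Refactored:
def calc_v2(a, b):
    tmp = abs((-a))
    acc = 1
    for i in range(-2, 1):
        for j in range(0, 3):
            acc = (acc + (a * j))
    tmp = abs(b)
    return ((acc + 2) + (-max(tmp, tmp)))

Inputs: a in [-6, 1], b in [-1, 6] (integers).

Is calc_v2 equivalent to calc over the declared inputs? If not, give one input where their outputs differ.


Consider the input a=-6, b=-1.
calc: tmp=6, then acc=1, then (i=-2), then acc=0, then (j=0), then acc=0, then (j=1), then acc=-6, then (j=2), then acc=-18, then (i=-1), then acc=-18, then (j=0), then acc=-18, then (j=1), then acc=-24, then (j=2), then acc=-36, then (i=0), then acc=-36, then (j=0), then acc=-36, then (j=1), then acc=-42, then (j=2), then acc=-54, then tmp=1, then returns -53
calc_v2: tmp=6, then acc=1, then (i=-2), then (j=0), then acc=1, then (j=1), then acc=-5, then (j=2), then acc=-17, then (i=-1), then (j=0), then acc=-17, then (j=1), then acc=-23, then (j=2), then acc=-35, then (i=0), then (j=0), then acc=-35, then (j=1), then acc=-41, then (j=2), then acc=-53, then tmp=1, then returns -52
-53 != -52, so the rewrite changes behavior.
verdict: not equivalent; witness: a=-6, b=-1


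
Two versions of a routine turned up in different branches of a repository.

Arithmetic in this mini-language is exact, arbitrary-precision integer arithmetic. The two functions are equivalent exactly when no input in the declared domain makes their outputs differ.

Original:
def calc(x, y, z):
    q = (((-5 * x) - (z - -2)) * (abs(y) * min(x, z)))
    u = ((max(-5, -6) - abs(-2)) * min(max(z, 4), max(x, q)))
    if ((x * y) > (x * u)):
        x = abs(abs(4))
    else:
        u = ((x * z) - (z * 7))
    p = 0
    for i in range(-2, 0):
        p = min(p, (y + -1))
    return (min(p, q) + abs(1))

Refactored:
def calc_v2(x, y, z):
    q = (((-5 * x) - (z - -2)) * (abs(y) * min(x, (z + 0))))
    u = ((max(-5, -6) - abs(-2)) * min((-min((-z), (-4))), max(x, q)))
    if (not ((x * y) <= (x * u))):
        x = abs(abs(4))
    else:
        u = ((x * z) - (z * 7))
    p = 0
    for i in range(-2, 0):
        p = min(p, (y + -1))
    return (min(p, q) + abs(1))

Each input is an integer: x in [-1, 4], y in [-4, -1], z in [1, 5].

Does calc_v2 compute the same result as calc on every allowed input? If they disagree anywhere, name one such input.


Behavior is preserved: although min/max/abs usage differs; and comparison usage differs; and boolean connective usage differs; and arithmetic usage differs; and constant usage differs, the outputs never diverge.
Spot check at x=3, y=-1, z=5 — calc: q := -66 | u := -21 | ((x * y) > (x * u)): true | x := 4 | p := 0 | iter i=-2: | p := -2 | iter i=-1: | p := -2 | result -65. calc_v2: q := -66 | u := -21 | (not ((x * y) <= (x * u))): true | x := 4 | p := 0 | iter i=-2: | p := -2 | iter i=-1: | p := -2 | result -65. Both give -65.
Checked all 120 inputs in the declared domain: the outputs agree on every one.
verdict: equivalent


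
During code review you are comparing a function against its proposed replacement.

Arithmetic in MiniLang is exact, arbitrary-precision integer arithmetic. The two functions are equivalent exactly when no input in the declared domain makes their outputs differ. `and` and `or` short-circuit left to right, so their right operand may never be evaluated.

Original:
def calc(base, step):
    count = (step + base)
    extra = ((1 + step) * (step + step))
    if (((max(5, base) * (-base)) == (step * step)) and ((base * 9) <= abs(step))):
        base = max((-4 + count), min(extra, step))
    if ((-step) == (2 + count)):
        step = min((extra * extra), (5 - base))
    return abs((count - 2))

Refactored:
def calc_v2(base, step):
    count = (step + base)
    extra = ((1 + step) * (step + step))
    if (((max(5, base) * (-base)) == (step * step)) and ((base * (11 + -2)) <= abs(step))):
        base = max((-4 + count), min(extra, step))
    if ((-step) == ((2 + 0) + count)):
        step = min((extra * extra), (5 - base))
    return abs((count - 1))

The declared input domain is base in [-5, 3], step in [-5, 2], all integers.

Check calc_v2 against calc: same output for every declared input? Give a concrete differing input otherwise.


base=-5, step=-5 yields 12 from calc but 11 from calc_v2.
verdict: not equivalent; witness: base=-5, step=-5


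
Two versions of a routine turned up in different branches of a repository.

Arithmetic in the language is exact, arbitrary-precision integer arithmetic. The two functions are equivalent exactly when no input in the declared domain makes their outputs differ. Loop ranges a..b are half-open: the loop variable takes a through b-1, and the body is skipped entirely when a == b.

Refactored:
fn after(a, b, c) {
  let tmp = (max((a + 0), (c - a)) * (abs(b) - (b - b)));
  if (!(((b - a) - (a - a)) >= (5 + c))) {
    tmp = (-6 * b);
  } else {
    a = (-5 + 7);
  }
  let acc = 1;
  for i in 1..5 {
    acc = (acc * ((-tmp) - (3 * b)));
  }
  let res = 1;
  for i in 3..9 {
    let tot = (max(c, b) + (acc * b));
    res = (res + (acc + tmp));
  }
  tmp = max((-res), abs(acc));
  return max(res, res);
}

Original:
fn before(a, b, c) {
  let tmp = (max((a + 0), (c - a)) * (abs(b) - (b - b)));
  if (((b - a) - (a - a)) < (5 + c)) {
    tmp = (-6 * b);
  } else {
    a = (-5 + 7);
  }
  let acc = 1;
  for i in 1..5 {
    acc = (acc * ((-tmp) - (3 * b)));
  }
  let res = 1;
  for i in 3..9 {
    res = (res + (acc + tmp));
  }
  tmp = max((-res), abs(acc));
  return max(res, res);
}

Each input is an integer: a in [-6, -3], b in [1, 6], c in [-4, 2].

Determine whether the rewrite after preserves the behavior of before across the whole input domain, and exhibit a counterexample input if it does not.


This is a faithful refactor — local variable names differ, and statement counts differ, and arithmetic usage differs, and comparison usage differs, and boolean connective usage differs, and min/max/abs usage differs, but the computed results match everywhere.
Tracing a=-5, b=4, c=-3: before: tmp := 8 | (((b - a) - (a - a)) < (5 + c)): false | a := 2 | acc := 1 | iter i=1: | acc := -20 | iter i=2: | acc := 400 | iter i=3: | acc := -8000 | iter i=4: | acc := 160000 | res := 1 | iter i=3: | res := 160009 | iter i=4: | res := 320017 | iter i=5: | res := 480025 | iter i=6: | res := 640033 | iter i=7: | res := 800041 | iter i=8: | res := 960049 | tmp := 160000 | result 960049 | after: tmp := 8 | (!(((b - a) - (a - a)) >= (5 + c))): false | a := 2 | acc := 1 | iter i=1: | acc := -20 | iter i=2: | acc := 400 | iter i=3: | acc := -8000 | iter i=4: | acc := 160000 | res := 1 | iter i=3: | tot := 640004 | res := 160009 | iter i=4: | tot := 640004 | res := 320017 | iter i=5: | tot := 640004 | res := 480025 | iter i=6: | tot := 640004 | res := 640033 | iter i=7: | tot := 640004 | res := 800041 | iter i=8: | tot := 640004 | res := 960049 | tmp := 160000 | result 960049 — matching result 960049.
Sweeping the whole domain (168 inputs) finds no disagreement.
verdict: equivalent


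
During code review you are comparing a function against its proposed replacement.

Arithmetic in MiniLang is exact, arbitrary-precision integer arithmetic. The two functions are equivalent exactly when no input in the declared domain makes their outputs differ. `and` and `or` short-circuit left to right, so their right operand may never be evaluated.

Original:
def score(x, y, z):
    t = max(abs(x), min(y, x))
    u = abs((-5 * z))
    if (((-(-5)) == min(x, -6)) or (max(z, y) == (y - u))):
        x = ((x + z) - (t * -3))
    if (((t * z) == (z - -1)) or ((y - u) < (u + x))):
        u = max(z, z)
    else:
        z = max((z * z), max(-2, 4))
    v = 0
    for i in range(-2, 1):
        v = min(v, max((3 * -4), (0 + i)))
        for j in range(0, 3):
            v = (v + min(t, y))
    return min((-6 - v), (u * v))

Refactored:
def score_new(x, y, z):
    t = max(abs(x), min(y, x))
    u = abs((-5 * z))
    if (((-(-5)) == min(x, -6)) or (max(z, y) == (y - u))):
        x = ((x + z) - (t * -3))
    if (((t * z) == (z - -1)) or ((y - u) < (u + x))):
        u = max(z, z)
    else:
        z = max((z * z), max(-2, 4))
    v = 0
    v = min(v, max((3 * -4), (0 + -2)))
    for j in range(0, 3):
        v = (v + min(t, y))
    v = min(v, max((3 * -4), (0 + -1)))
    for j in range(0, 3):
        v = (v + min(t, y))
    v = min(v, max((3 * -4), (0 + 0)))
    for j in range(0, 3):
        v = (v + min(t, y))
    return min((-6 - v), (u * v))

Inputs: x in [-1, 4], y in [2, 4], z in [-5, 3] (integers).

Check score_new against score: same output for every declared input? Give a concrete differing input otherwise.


Reading the diff, among the changes: statement counts differ, and arithmetic usage differs, and constant usage differs, and min/max/abs usage differs, and local variable names differ, and loop structure differs.
Tracing x=2, y=2, z=1: score: t=2, then u=5, then (((-(-5)) == min(x, -6)) or (max(z, y) == (y - u))) is false, then (((t * z) == (z - -1)) or ((y - u) < (u + x))) is true, then u=1, then v=0, then (i=-2), then v=-2, then (j=0), then v=0, then (j=1), then v=2, then (j=2), then v=4, then (i=-1), then v=-1, then (j=0), then v=1, then (j=1), then v=3, then (j=2), then v=5, then (i=0), then v=0, then (j=0), then v=2, then (j=1), then v=4, then (j=2), then v=6, then returns -12 | score_new: t=2, then u=5, then (((-(-5)) == min(x, -6)) or (max(z, y) == (y - u))) is false, then (((t * z) == (z - -1)) or ((y - u) < (u + x))) is true, then u=1, then v=0, then v=-2, then (j=0), then v=0, then (j=1), then v=2, then (j=2), then v=4, then v=-1, then (j=0), then v=1, then (j=1), then v=3, then (j=2), then v=5, then v=0, then (j=0), then v=2, then (j=1), then v=4, then (j=2), then v=6, then returns -12 — matching result -12.
Checked all 162 inputs in the declared domain: the outputs agree on every one.
verdict: equivalent


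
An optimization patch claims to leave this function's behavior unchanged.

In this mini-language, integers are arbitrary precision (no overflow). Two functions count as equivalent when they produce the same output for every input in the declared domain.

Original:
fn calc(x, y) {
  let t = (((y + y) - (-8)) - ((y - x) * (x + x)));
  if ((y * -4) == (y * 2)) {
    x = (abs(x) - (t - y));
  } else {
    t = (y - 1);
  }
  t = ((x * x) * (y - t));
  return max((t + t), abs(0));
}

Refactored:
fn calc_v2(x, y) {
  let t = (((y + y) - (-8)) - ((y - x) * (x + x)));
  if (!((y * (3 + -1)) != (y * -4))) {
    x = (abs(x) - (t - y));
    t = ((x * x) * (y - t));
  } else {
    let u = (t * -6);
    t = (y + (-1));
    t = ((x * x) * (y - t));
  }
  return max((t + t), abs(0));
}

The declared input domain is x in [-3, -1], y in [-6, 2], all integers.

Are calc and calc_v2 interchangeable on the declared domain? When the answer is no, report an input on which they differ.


Comparing the listings, the differences include: comparison usage differs, plus boolean connective usage differs, plus arithmetic usage differs, plus local variable names differ, plus statement counts differ, plus constant usage differs.
Tracing x=-1, y=-2: calc: t := 2 | ((y * -4) == (y * 2)): false | t := -3 | t := 1 | result 2 | calc_v2: t := 2 | (!((y * (3 + -1)) != (y * -4))): false | u := -12 | t := -3 | t := 1 | result 2 — matching result 2.
Across all 27 domain points the two functions coincide.
verdict: equivalent


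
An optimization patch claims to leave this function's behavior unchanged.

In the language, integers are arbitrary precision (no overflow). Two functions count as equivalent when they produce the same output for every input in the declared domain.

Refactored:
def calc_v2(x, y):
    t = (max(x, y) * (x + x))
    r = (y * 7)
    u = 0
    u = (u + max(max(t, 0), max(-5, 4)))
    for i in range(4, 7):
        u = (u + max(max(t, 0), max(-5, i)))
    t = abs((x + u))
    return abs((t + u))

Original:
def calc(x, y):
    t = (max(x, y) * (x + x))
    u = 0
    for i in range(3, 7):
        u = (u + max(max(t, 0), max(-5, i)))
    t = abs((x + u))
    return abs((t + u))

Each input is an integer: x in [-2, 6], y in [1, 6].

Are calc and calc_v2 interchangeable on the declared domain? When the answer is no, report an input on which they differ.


Take x=-2, y=1.
calc: t becomes -4; next u becomes 0; next at i=3:; next u becomes 3; next at i=4:; next u becomes 7; next at i=5:; next u becomes 12; next at i=6:; next u becomes 18; next t becomes 16; next final value 34
calc_v2: t becomes -4; next r becomes 7; next u becomes 0; next u becomes 4; next at i=4:; next u becomes 8; next at i=5:; next u becomes 13; next at i=6:; next u becomes 19; next t becomes 17; next final value 36
34 != 36, so the rewrite changes behavior.
verdict: not equivalent; witness: x=-2, y=1


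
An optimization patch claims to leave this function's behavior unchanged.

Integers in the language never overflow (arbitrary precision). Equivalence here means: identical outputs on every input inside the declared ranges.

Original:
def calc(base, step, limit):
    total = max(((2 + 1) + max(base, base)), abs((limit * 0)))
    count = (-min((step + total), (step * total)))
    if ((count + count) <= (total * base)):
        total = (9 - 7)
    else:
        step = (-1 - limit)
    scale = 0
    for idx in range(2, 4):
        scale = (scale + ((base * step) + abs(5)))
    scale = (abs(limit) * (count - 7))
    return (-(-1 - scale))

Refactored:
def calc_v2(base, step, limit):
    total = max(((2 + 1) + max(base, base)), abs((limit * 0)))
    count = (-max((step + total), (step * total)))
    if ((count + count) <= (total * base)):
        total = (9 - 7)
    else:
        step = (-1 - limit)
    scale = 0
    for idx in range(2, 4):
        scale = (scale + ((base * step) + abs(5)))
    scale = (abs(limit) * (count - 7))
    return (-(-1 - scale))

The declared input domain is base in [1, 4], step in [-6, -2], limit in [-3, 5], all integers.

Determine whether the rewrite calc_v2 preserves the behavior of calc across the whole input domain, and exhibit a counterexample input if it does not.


The rewrite breaks on base=1, step=-6, limit=-3, where the results are 52 and -14.
calc: total becomes 4; next count becomes 24; next ((count + count) <= (total * base)) evaluates to false; next step becomes 2; next scale becomes 0; next at idx=2:; next scale becomes 7; next at idx=3:; next scale becomes 14; next scale becomes 51; next final value 52
calc_v2: total becomes 4; next count becomes 2; next ((count + count) <= (total * base)) evaluates to true; next total becomes 2; next scale becomes 0; next at idx=2:; next scale becomes -1; next at idx=3:; next scale becomes -2; next scale becomes -15; next final value -14
verdict: not equivalent; witness: base=1, step=-6, limit=-3


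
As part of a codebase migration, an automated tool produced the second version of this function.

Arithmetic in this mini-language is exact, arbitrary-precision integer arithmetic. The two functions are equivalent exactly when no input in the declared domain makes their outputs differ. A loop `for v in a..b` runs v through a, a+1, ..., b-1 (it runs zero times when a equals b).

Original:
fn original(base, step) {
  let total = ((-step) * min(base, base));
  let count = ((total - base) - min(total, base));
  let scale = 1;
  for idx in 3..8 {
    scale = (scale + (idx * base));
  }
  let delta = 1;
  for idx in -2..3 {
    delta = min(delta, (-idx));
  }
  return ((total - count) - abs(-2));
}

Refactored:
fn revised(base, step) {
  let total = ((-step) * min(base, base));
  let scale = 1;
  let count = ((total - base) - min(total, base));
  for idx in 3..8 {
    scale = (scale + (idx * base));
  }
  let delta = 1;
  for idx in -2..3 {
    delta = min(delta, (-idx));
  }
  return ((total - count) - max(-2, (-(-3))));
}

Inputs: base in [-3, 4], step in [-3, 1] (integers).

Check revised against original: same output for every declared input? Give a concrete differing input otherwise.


Take base=-3, step=-3.
original: total := -9 | count := 3 | scale := 1 | iter idx=3: | scale := -8 | iter idx=4: | scale := -20 | iter idx=5: | scale := -35 | iter idx=6: | scale := -53 | iter idx=7: | scale := -74 | delta := 1 | iter idx=-2: | delta := 1 | iter idx=-1: | delta := 1 | iter idx=0: | delta := 0 | iter idx=1: | delta := -1 | iter idx=2: | delta := -2 | result -14
revised: total := -9 | scale := 1 | count := 3 | iter idx=3: | scale := -8 | iter idx=4: | scale := -20 | iter idx=5: | scale := -35 | iter idx=6: | scale := -53 | iter idx=7: | scale := -74 | delta := 1 | iter idx=-2: | delta := 1 | iter idx=-1: | delta := 1 | iter idx=0: | delta := 0 | iter idx=1: | delta := -1 | iter idx=2: | delta := -2 | result -15
-14 against -15: the behavior changed.
verdict: not equivalent; witness: base=-3, step=-3


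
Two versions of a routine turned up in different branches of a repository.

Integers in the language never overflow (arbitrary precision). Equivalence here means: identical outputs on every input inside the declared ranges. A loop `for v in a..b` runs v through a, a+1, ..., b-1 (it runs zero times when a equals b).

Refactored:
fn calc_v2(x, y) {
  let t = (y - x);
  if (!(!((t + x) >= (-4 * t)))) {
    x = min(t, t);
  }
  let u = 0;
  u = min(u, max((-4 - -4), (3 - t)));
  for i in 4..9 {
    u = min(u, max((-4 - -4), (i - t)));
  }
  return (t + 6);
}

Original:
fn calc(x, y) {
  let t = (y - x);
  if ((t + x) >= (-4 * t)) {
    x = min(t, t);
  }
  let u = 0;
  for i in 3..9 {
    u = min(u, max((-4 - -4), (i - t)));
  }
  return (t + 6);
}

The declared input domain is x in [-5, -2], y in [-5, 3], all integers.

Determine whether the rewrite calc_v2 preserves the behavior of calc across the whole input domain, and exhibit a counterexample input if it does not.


Behavior is preserved: although min/max/abs usage differs, plus boolean connective usage differs, plus arithmetic usage differs, plus constant usage differs, plus loop structure differs, plus statement counts differ, the outputs never diverge.
Tracing x=-4, y=-4: calc: t becomes 0; next ((t + x) >= (-4 * t)) evaluates to false; next u becomes 0; next at i=3:; next u becomes 0; next at i=4:; next u becomes 0; next at i=5:; next u becomes 0; next at i=6:; next u becomes 0; next at i=7:; next u becomes 0; next at i=8:; next u becomes 0; next final value 6 | calc_v2: t becomes 0; next (!(!((t + x) >= (-4 * t)))) evaluates to false; next u becomes 0; next u becomes 0; next at i=4:; next u becomes 0; next at i=5:; next u becomes 0; next at i=6:; next u becomes 0; next at i=7:; next u becomes 0; next at i=8:; next u becomes 0; next final value 6 — matching result 6.
Across all 36 domain points the two functions coincide.
verdict: equivalent


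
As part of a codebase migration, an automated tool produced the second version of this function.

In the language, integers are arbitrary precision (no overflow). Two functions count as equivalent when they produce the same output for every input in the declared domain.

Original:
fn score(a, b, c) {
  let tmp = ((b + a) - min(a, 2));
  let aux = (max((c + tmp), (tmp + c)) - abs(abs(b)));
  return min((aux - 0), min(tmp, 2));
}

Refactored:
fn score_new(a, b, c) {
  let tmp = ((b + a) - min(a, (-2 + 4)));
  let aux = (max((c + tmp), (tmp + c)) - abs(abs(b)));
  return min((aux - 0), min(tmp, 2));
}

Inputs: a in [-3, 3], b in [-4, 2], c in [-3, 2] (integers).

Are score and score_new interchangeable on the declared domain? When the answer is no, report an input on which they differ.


Changes here: constant usage differs, arithmetic usage differs; the full 294-point sweep finds no disagreement.
verdict: equivalent


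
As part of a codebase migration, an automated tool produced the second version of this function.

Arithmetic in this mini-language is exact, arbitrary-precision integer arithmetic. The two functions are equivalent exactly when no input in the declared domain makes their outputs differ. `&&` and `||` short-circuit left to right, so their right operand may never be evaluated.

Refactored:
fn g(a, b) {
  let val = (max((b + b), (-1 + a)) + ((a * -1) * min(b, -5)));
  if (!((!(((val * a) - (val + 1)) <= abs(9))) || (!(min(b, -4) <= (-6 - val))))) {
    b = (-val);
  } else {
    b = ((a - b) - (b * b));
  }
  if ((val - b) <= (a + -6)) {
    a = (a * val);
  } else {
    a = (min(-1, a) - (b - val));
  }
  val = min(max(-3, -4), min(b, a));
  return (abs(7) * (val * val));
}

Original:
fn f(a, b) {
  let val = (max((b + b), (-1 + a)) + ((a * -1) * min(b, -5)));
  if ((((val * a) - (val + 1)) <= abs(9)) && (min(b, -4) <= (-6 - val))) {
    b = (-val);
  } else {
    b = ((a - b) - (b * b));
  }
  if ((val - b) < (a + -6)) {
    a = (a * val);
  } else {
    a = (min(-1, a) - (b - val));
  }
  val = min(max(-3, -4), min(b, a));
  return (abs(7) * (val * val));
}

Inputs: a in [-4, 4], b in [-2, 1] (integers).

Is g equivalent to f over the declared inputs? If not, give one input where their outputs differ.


These are not equivalent — on a=-2, b=0 the outputs split (700 vs 63).
f: val=-10, then ((((val * a) - (val + 1)) <= abs(9)) && (min(b, -4) <= (-6 - val))) is false, then b=-2, then ((val - b) < (a + -6)) is false, then a=-10, then val=-10, then returns 700
g: val=-10, then (!((!(((val * a) - (val + 1)) <= abs(9))) || (!(min(b, -4) <= (-6 - val))))) is false, then b=-2, then ((val - b) <= (a + -6)) is true, then a=20, then val=-3, then returns 63
verdict: not equivalent; witness: a=-2, b=0


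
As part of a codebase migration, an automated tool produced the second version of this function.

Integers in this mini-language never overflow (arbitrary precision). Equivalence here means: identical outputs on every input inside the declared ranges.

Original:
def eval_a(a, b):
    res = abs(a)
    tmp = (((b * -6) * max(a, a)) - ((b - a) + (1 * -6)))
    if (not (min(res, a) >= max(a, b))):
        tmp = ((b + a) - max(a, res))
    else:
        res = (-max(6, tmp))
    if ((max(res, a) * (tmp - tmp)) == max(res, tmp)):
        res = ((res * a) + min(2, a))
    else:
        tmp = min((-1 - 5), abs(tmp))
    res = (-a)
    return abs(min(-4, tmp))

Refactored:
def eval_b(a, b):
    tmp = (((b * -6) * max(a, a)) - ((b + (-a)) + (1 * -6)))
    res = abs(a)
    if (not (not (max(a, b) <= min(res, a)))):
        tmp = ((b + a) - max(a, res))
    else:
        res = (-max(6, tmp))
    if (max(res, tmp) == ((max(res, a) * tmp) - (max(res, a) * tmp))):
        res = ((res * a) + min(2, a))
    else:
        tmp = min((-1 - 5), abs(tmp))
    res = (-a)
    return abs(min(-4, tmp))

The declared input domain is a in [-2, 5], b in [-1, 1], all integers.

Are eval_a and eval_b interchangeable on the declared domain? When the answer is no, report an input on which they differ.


There is a counterexample at a=-1, b=-1: 4 on one side, 6 on the other.
eval_a: res := 1 | tmp := 0 | (not (min(res, a) >= max(a, b))): false | res := -6 | ((max(res, a) * (tmp - tmp)) == max(res, tmp)): true | res := 5 | res := 1 | result 4
eval_b: tmp := 0 | res := 1 | (not (not (max(a, b) <= min(res, a)))): true | tmp := -3 | (max(res, tmp) == ((max(res, a) * tmp) - (max(res, a) * tmp))): false | tmp := -6 | res := 1 | result 6
verdict: not equivalent; witness: a=-1, b=-1


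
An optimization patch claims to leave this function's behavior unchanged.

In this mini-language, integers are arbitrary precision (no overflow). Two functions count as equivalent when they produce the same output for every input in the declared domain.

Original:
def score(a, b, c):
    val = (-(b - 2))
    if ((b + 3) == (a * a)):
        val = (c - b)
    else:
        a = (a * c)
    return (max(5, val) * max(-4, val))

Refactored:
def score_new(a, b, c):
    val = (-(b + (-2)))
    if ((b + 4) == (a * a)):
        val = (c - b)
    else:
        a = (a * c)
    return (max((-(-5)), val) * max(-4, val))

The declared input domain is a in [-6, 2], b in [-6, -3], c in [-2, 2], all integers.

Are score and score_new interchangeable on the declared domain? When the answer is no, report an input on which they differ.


Input a=-1, b=-3, c=-2: 25 from score versus 5 from score_new.
verdict: not equivalent; witness: a=-1, b=-3, c=-2


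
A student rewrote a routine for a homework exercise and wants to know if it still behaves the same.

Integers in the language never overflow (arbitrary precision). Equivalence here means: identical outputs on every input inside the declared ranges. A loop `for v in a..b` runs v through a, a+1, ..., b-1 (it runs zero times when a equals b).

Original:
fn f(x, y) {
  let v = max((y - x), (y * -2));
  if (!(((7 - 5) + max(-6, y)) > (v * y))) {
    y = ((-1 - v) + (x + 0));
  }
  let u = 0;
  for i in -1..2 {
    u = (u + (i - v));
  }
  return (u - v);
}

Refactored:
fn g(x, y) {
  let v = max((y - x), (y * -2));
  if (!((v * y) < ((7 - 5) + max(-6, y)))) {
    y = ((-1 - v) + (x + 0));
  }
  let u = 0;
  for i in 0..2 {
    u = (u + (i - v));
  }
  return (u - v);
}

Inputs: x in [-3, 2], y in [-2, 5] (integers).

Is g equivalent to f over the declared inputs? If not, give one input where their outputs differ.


Not equivalent: x=-3, y=-2 separates them (-16 vs -11).
f: v := 4 | (!(((7 - 5) + max(-6, y)) > (v * y))): false | u := 0 | iter i=-1: | u := -5 | iter i=0: | u := -9 | iter i=1: | u := -12 | result -16
g: v := 4 | (!((v * y) < ((7 - 5) + max(-6, y)))): false | u := 0 | iter i=0: | u := -4 | iter i=1: | u := -7 | result -11
verdict: not equivalent; witness: x=-3, y=-2


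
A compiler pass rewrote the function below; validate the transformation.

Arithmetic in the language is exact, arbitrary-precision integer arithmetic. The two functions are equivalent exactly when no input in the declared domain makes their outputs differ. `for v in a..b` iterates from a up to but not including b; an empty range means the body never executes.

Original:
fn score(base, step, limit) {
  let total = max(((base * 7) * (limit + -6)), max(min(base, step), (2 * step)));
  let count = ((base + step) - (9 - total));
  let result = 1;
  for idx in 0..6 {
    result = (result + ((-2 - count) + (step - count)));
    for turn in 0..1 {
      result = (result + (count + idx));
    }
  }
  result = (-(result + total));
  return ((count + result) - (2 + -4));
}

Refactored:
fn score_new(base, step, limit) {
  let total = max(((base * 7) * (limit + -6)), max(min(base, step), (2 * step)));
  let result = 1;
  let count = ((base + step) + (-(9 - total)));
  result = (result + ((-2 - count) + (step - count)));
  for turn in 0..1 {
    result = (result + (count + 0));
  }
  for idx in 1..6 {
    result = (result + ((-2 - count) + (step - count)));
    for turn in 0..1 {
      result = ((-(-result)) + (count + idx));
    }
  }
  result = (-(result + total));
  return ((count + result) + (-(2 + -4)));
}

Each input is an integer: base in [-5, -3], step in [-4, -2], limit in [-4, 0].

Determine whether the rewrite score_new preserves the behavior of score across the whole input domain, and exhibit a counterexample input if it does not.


The two versions differ — the changes include constant usage differs, loop structure differs, arithmetic usage differs, statement counts differ.
Spot check at base=-3, step=-3, limit=-1 — score: total becomes 147; next count becomes 132; next result becomes 1; next at idx=0:; next result becomes -268; next at turn=0:; next result becomes -136; next at idx=1:; next result becomes -405; next at turn=0:; next result becomes -272; next at idx=2:; next result becomes -541; next at turn=0:; next result becomes -407; next at idx=3:; next result becomes -676; next at turn=0:; next result becomes -541; next at idx=4:; next result becomes -810; next at turn=0:; next result becomes -674; next at idx=5:; next result becomes -943; next at turn=0:; next result becomes -806; next result becomes 659; next final value 793. score_new: total becomes 147; next result becomes 1; next count becomes 132; next result becomes -268; next at turn=0:; next result becomes -136; next at idx=1:; next result becomes -405; next at turn=0:; next result becomes -272; next at idx=2:; next result becomes -541; next at turn=0:; next result becomes -407; next at idx=3:; next result becomes -676; next at turn=0:; next result becomes -541; next at idx=4:; next result becomes -810; next at turn=0:; next result becomes -674; next at idx=5:; next result becomes -943; next at turn=0:; next result becomes -806; next result becomes 659; next final value 793. Both give 793.
Across all 45 domain points the two functions coincide.
verdict: equivalent


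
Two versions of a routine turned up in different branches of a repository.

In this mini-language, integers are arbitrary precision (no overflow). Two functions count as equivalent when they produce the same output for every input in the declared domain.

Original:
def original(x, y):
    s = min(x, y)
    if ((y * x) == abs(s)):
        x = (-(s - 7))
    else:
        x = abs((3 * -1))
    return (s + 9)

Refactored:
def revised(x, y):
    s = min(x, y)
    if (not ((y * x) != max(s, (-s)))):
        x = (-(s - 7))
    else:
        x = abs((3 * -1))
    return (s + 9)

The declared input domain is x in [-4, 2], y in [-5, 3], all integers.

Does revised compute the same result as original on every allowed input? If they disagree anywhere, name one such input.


Equivalent — the differences include comparison usage differs; and boolean connective usage differs; and min/max/abs usage differs, yet no declared input distinguishes the two.
Spot check at x=-1, y=-1 — original: s=-1, then ((y * x) == abs(s)) is true, then x=8, then returns 8. revised: s=-1, then (not ((y * x) != max(s, (-s)))) is true, then x=8, then returns 8. Both give 8.
Across all 63 domain points the two functions coincide.
verdict: equivalent


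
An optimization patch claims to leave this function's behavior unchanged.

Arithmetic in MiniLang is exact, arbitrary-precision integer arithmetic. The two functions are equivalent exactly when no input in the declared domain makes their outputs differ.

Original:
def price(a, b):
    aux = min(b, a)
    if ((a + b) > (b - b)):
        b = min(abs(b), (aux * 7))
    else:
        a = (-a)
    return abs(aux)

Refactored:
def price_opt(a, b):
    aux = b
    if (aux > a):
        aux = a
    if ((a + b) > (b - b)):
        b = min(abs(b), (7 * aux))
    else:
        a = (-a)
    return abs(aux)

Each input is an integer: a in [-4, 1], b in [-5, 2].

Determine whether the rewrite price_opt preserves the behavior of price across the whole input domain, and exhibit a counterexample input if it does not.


Reading the diff, among the changes: branching structure differs; also comparison usage differs; also statement counts differ; also min/max/abs usage differs.
As a probe, take a=0, b=-2: price runs aux becomes -2; next ((a + b) > (b - b)) evaluates to false; next a becomes 0; next final value 2; price_opt runs aux becomes -2; next (aux > a) evaluates to false; next ((a + b) > (b - b)) evaluates to false; next a becomes 0; next final value 2; both end at 2.
Sweeping the whole domain (48 inputs) finds no disagreement.
verdict: equivalent


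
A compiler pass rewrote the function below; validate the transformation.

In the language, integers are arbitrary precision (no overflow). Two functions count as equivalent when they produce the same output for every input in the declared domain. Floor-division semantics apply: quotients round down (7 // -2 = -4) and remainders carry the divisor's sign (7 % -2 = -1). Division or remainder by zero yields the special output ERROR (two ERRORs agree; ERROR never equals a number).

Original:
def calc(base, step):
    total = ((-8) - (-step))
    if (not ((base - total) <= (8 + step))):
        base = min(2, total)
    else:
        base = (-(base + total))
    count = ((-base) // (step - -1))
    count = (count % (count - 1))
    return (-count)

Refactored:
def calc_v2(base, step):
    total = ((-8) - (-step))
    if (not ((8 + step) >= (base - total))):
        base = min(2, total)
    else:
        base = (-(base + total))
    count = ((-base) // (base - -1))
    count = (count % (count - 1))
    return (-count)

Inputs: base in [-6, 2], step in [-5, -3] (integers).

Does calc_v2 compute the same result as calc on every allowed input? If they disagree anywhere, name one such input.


There is a counterexample at base=-6, step=-5: 4 on one side, 2 on the other.
calc: total=-13, then (not ((base - total) <= (8 + step))) is true, then base=-13, then count=-4, then count=-4, then returns 4
calc_v2: total=-13, then (not ((8 + step) >= (base - total))) is true, then base=-13, then count=-2, then count=-2, then returns 2
verdict: not equivalent; witness: base=-6, step=-5


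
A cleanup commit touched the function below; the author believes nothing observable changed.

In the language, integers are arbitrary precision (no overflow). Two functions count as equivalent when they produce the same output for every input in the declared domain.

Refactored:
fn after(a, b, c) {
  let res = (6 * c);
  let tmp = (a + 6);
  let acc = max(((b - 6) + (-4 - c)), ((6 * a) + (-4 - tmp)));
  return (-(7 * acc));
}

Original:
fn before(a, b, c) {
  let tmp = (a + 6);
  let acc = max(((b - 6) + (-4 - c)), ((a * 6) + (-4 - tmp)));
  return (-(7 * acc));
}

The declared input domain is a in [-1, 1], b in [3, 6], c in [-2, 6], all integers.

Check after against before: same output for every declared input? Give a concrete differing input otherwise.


Equivalent. A substantive addition is an assignment to `res` whose value nothing reads; no result depends on it.
Checked all 108 inputs in the declared domain: the outputs agree on every one.
Tracing a=1, b=3, c=1: before: tmp := 7 | acc := -5 | result 35 | after: res := 6 | tmp := 7 | acc := -5 | result 35 — matching result 35.
verdict: equivalent


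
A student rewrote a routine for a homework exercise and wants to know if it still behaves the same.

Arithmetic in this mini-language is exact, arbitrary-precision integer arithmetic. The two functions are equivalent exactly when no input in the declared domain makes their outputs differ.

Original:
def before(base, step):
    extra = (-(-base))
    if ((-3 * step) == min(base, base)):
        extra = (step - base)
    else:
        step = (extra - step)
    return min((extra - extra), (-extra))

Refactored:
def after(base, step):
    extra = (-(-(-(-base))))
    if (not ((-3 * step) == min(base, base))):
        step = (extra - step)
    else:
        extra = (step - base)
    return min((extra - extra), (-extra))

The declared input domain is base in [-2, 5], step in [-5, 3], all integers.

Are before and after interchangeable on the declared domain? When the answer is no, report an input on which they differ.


Comparing the listings, the differences include: boolean connective usage differs.
As a probe, take base=2, step=3: before runs extra=2, then ((-3 * step) == min(base, base)) is false, then step=-1, then returns -2; after runs extra=2, then (not ((-3 * step) == min(base, base))) is true, then step=-1, then returns -2; both end at -2.
Across all 72 domain points the two functions coincide.
verdict: equivalent


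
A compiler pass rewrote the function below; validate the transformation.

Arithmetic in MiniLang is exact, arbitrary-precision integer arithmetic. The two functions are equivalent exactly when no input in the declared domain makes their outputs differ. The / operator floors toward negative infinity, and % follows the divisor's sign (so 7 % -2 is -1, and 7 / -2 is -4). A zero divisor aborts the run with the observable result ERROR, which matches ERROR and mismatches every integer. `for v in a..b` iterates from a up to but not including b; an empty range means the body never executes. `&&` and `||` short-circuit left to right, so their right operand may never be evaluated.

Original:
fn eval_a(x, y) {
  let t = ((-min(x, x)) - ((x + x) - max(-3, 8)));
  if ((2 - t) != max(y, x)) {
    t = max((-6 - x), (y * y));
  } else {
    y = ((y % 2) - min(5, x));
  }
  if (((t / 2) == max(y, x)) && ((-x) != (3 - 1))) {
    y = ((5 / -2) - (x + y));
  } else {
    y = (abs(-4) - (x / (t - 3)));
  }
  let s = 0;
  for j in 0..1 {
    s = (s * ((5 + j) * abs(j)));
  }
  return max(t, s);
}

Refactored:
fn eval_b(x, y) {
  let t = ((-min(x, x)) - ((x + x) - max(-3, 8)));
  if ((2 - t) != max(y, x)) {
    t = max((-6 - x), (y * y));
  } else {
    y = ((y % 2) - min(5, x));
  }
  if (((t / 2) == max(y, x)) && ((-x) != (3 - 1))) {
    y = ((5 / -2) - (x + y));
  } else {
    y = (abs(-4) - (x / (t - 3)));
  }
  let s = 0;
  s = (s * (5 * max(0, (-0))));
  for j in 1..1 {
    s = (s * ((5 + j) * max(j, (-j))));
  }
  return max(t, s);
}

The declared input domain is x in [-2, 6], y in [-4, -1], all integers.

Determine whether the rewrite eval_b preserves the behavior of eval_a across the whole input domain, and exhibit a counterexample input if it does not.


Equivalent — the differences include statement counts differ, and arithmetic usage differs, and constant usage differs, and min/max/abs usage differs, and loop structure differs, yet no declared input distinguishes the two.
One worked example (x=6, y=-4) — eval_a: t := -10 | ((2 - t) != max(y, x)): true | t := 16 | (((t / 2) == max(y, x)) && ((-x) != (3 - 1))): false | y := 4 | s := 0 | iter j=0: | s := 0 | result 16; eval_b: t := -10 | ((2 - t) != max(y, x)): true | t := 16 | (((t / 2) == max(y, x)) && ((-x) != (3 - 1))): false | y := 4 | s := 0 | s := 0 | loop over j: empty range | result 16; agreement on 16.
Sweeping the whole domain (36 inputs) finds no disagreement.
verdict: equivalent


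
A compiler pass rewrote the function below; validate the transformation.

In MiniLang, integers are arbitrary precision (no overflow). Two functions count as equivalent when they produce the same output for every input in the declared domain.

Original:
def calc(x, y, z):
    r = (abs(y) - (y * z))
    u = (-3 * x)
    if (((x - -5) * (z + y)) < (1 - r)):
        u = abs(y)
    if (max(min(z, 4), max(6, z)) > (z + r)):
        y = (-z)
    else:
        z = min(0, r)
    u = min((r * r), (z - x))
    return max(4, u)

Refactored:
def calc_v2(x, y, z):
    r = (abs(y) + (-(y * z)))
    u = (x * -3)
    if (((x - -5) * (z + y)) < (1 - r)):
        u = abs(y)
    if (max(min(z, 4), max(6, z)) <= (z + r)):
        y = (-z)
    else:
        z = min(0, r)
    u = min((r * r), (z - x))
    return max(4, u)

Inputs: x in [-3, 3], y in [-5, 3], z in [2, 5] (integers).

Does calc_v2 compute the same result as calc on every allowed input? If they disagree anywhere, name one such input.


x=-3, y=-5, z=2 yields 4 from calc but 5 from calc_v2.
verdict: not equivalent; witness: x=-3, y=-5, z=2
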